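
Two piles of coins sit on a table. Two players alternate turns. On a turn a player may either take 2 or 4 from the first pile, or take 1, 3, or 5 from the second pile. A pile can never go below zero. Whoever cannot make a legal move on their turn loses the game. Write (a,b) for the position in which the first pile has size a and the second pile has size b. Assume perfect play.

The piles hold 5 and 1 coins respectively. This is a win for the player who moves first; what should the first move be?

Compute win/loss labels from the base case upward. A position with no move is L. Any other position is W if it can reach an L in one move, else L.
No move ever increases a pile, so every position that can arise here has a ≤ 5 and b ≤ 1; it is enough to label the cells with 0 ≤ a ≤ 5 and 0 ≤ b ≤ 1.
Every move lowers a or b (never raises either), so fill the grid row by row in increasing a, and left to right within a row: each cell's successors are then already labelled.
      b=0  b=1
a=0:    L    W
a=1:    L    W
a=2:    W    L
a=3:    W    L
a=4:    W    W
a=5:    W    W
Cells with no legal move (terminal, hence L): (0,0), (1,0).
The remaining L cells, each justified by listing all of its moves:
(2,1): moves to (0,1)(W), (2,0)(W); every one is W ⇒ L
(3,1): moves to (1,1)(W), (3,0)(W); every one is W ⇒ L
Every other cell has at least one move into one of the L cells above, so it is W.
From (5,1), the L positions reachable in one move are: (3,1).

Move to (3,1).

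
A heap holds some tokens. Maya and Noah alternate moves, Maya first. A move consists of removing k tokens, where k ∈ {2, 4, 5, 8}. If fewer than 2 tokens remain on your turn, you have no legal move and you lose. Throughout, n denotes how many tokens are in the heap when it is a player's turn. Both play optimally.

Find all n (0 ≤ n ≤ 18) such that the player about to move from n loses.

Label each position W (a win for the player to move) or L (a loss). A position with no legal move is L; any other position is W exactly when some move reaches an L, and L when every move reaches a W.
n=0: no move → L
n=1: no move → L
n=2: reaches L-position 0 → W
n=3: reaches L-position 1 → W
n=4: reaches L-position 0 → W
n=5: reaches L-position 1 → W
n=6: reaches L-position 1 → W
n=7: only reaches 5(W), 3(W), 2(W), all W → L
n=8: reaches L-position 0 → W
n=9: reaches L-position 7 → W
n=10: only reaches 8(W), 6(W), 5(W), 2(W), all W → L
n=11: reaches L-position 7 → W
n=12: reaches L-position 10 → W
n=13: only reaches 11(W), 9(W), 8(W), 5(W), all W → L
n=14: reaches L-position 10 → W
n=15: reaches L-position 13 → W
n=16: only reaches 14(W), 12(W), 11(W), 8(W), all W → L
n=17: reaches L-position 13 → W
n=18: reaches L-position 16 → W
The losing starting values of n are exactly the entries labelled L in this table (6 of them).

0, 1, 7, 10, 13, 16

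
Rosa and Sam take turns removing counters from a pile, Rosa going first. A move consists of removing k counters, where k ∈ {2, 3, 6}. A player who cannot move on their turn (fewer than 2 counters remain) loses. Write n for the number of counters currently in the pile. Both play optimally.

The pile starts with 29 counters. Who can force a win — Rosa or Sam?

Classify positions by backward induction: terminal positions (no move available) are L. From any other position, the mover wins iff some move reaches an L.
n=0: no move → L
n=1: no move → L
n=2: →0(L), so W
n=3: →1(L), so W
n=4: →1(L), so W
n=5: →3(W), 2(W) — all W, so L
n=6: →0(L), so W
n=7: →5(L), so W
n=8: →5(L), so W
n=9: →7(W), 6(W), 3(W) — all W, so L
n=10: →8(W), 7(W), 4(W) — all W, so L
n=11: →9(L), so W
n=12: →10(L), so W
n=13: →10(L), so W
n=14: →12(W), 11(W), 8(W) — all W, so L
n=15: →9(L), so W
n=16: →14(L), so W
n=17: →14(L), so W
n=18: →16(W), 15(W), 12(W) — all W, so L
n=19: →17(W), 16(W), 13(W) — all W, so L
n=20: →18(L), so W
n=21: →19(L), so W
n=22: →19(L), so W
n=23: →21(W), 20(W), 17(W) — all W, so L
n=24: →18(L), so W
n=25: →23(L), so W
n=26: →23(L), so W
n=27: →25(W), 24(W), 21(W) — all W, so L
n=28: →26(W), 25(W), 22(W) — all W, so L
n=29: →27(L), so W
The starting position 29 is W: Rosa should remove 2, leaving 27, handing over an L position.

Rosa wins.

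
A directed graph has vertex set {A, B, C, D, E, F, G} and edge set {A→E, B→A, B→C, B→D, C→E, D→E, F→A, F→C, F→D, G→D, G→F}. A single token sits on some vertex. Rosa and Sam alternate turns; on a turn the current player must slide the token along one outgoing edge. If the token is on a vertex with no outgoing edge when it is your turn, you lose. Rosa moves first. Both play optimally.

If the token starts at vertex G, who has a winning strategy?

Rosa wins.

Positions with no move are L. A position that does have a move is losing for the player to move precisely when every available move leads to a winning position for the opponent. Fill in the labels:
Every edge goes from a vertex to one that appears earlier in the order E, C, A, D, F, G, B, so processing vertices in that order labels each vertex after all of its successors.
E: no outgoing edge → L
C: can move to E, which is L ⇒ W
A: can move to E, which is L ⇒ W
D: can move to E, which is L ⇒ W
F: moves to D(W), A(W), C(W); every one is W ⇒ L
G: can move to F, which is L ⇒ W
B: moves to D(W), A(W), C(W); every one is W ⇒ L
The starting position G is W: Rosa should move to F, handing over an L position.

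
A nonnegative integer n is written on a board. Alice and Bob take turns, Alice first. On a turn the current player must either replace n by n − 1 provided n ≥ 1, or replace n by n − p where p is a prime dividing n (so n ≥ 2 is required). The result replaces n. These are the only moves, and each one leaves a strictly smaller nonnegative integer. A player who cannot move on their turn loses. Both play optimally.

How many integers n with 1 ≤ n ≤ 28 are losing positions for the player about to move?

7

Use the standard recursion: the mover loses at a terminal position; elsewhere, the mover wins exactly when some move hands the opponent an L position.
n=0: no move → L
n=1: can move to 0, which is L ⇒ W
n=2: can move to 0, which is L ⇒ W
n=3: can move to 0, which is L ⇒ W
n=4: moves to 2(W), 3(W); every one is W ⇒ L
n=5: can move to 0, which is L ⇒ W
n=6: can move to 4, which is L ⇒ W
n=7: can move to 0, which is L ⇒ W
n=8: moves to 6(W), 7(W); every one is W ⇒ L
n=9: can move to 8, which is L ⇒ W
n=10: can move to 8, which is L ⇒ W
n=11: can move to 0, which is L ⇒ W
n=12: moves to 9(W), 10(W), 11(W); every one is W ⇒ L
n=13: can move to 0, which is L ⇒ W
n=14: can move to 12, which is L ⇒ W
n=15: can move to 12, which is L ⇒ W
n=16: moves to 14(W), 15(W); every one is W ⇒ L
n=17: can move to 0, which is L ⇒ W
n=18: can move to 16, which is L ⇒ W
n=19: can move to 0, which is L ⇒ W
n=20: moves to 15(W), 18(W), 19(W); every one is W ⇒ L
n=21: can move to 20, which is L ⇒ W
n=22: can move to 20, which is L ⇒ W
n=23: can move to 0, which is L ⇒ W
n=24: moves to 21(W), 22(W), 23(W); every one is W ⇒ L
n=25: can move to 20, which is L ⇒ W
n=26: can move to 24, which is L ⇒ W
n=27: can move to 24, which is L ⇒ W
n=28: moves to 21(W), 26(W), 27(W); every one is W ⇒ L
L entries with 1 ≤ n ≤ 28 (n=0 is outside the asked range and is not counted): n = 4, 8, 12, 16, 20, 24, 28; that makes 7.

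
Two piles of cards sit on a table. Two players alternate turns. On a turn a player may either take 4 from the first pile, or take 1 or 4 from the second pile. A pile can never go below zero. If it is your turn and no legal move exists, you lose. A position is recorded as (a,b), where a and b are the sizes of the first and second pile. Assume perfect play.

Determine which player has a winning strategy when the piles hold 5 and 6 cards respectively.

Compute win/loss labels from the base case upward. A position with no move is L. Any other position is W if it can reach an L in one move, else L.
No move ever increases a pile, so every position that can arise here has a ≤ 5 and b ≤ 6; it is enough to label the cells with 0 ≤ a ≤ 5 and 0 ≤ b ≤ 6.
Every move lowers a or b (never raises either), so fill the grid row by row in increasing a, and left to right within a row: each cell's successors are then already labelled.
      b=0  b=1  b=2  b=3  b=4  b=5  b=6
a=0:    L    W    L    W    W    L    W
a=1:    L    W    L    W    W    L    W
a=2:    L    W    L    W    W    L    W
a=3:    L    W    L    W    W    L    W
a=4:    W    L    W    L    W    W    L
a=5:    W    L    W    L    W    W    L
Cells with no legal move (terminal, hence L): (0,0), (1,0), (2,0), (3,0).
The remaining L cells, each justified by listing all of its moves:
(0,2): L (sole option (0,1)(W) is W)
(0,5): L (options (0,4)(W), (0,1)(W) are all W)
(1,2): L (sole option (1,1)(W) is W)
(1,5): L (options (1,4)(W), (1,1)(W) are all W)
(2,2): L (sole option (2,1)(W) is W)
(2,5): L (options (2,4)(W), (2,1)(W) are all W)
(3,2): L (sole option (3,1)(W) is W)
(3,5): L (options (3,4)(W), (3,1)(W) are all W)
(4,1): L (options (0,1)(W), (4,0)(W) are all W)
(4,3): L (options (0,3)(W), (4,2)(W) are all W)
(4,6): L (options (0,6)(W), (4,5)(W), (4,2)(W) are all W)
(5,1): L (options (1,1)(W), (5,0)(W) are all W)
(5,3): L (options (1,3)(W), (5,2)(W) are all W)
(5,6): L (options (1,6)(W), (5,5)(W), (5,2)(W) are all W)
Every other cell has at least one move into one of the L cells above, so it is W.
The starting position (5,6) is L: whatever the player to move does, the opponent receives a W position.

The second player wins.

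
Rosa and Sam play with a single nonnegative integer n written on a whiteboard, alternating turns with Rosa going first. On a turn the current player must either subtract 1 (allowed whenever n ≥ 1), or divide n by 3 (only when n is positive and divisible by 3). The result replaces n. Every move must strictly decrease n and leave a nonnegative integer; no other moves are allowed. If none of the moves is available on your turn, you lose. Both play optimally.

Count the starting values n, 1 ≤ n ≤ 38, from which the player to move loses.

18

Positions with no move are L. A position that does have a move is losing for the player to move precisely when every available move leads to a winning position for the opponent. Fill in the labels:
n=0: no move → L
n=1: can move to 0, which is L ⇒ W
n=2: the only move is to 1(W), a W ⇒ L
n=3: can move to 2, which is L ⇒ W
n=4: the only move is to 3(W), a W ⇒ L
n=5: can move to 4, which is L ⇒ W
n=6: can move to 2, which is L ⇒ W
n=7: the only move is to 6(W), a W ⇒ L
n=8: can move to 7, which is L ⇒ W
n=9: moves to 3(W), 8(W); every one is W ⇒ L
n=10: can move to 9, which is L ⇒ W
n=11: the only move is to 10(W), a W ⇒ L
n=12: can move to 4, which is L ⇒ W
n=13: the only move is to 12(W), a W ⇒ L
n=14: can move to 13, which is L ⇒ W
n=15: moves to 5(W), 14(W); every one is W ⇒ L
n=16: can move to 15, which is L ⇒ W
n=17: the only move is to 16(W), a W ⇒ L
n=18: can move to 17, which is L ⇒ W
n=19: the only move is to 18(W), a W ⇒ L
n=20: can move to 19, which is L ⇒ W
n=21: can move to 7, which is L ⇒ W
n=22: the only move is to 21(W), a W ⇒ L
n=23: can move to 22, which is L ⇒ W
n=24: moves to 8(W), 23(W); every one is W ⇒ L
n=25: can move to 24, which is L ⇒ W
n=26: the only move is to 25(W), a W ⇒ L
n=27: can move to 9, which is L ⇒ W
n=28: the only move is to 27(W), a W ⇒ L
n=29: can move to 28, which is L ⇒ W
n=30: moves to 10(W), 29(W); every one is W ⇒ L
n=31: can move to 30, which is L ⇒ W
n=32: the only move is to 31(W), a W ⇒ L
n=33: can move to 11, which is L ⇒ W
n=34: the only move is to 33(W), a W ⇒ L
n=35: can move to 34, which is L ⇒ W
n=36: moves to 12(W), 35(W); every one is W ⇒ L
n=37: can move to 36, which is L ⇒ W
n=38: the only move is to 37(W), a W ⇒ L
L entries with 1 ≤ n ≤ 38 (n=0 is outside the asked range and is not counted): n = 2, 4, 7, 9, 11, 13, 15, 17, 19, 22, 24, 26, 28, 30, 32, 34, 36, 38; that makes 18.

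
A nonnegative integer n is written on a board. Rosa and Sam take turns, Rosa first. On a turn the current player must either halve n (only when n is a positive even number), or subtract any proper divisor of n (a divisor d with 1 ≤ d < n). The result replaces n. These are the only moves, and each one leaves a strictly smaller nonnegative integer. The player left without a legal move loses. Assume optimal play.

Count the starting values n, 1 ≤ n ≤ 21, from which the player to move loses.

11

Label each position W (a win for the player to move) or L (a loss). A position with no legal move is L; any other position is W exactly when some move reaches an L, and L when every move reaches a W.
n=0: no move → L
n=1: no move → L
n=2: reaches L-position 1 → W
n=3: only reaches 2(W), which is W → L
n=4: reaches L-position 3 → W
n=5: only reaches 4(W), which is W → L
n=6: reaches L-position 3 → W
n=7: only reaches 6(W), which is W → L
n=8: reaches L-position 7 → W
n=9: only reaches 6(W), 8(W), all W → L
n=10: reaches L-position 5 → W
n=11: only reaches 10(W), which is W → L
n=12: reaches L-position 9 → W
n=13: only reaches 12(W), which is W → L
n=14: reaches L-position 7 → W
n=15: only reaches 10(W), 12(W), 14(W), all W → L
n=16: reaches L-position 15 → W
n=17: only reaches 16(W), which is W → L
n=18: reaches L-position 9 → W
n=19: only reaches 18(W), which is W → L
n=20: reaches L-position 15 → W
n=21: only reaches 14(W), 18(W), 20(W), all W → L
L entries with 1 ≤ n ≤ 21 (n=0 is outside the asked range and is not counted): n = 1, 3, 5, 7, 9, 11, 13, 15, 17, 19, 21; that makes 11.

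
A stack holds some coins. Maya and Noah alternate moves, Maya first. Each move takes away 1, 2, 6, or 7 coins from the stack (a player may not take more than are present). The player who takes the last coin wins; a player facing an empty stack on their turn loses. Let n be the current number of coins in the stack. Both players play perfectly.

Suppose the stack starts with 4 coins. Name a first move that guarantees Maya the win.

Remove 1, leaving 3.

Classify positions by backward induction: terminal positions (no move available) are L. From any other position, the mover wins iff some move reaches an L.
n=0: no move → L
n=1: reaches L-position 0 → W
n=2: reaches L-position 0 → W
n=3: only reaches 2(W), 1(W), all W → L
n=4: reaches L-position 3 → W
From 4, the L positions reachable in one move are: 3.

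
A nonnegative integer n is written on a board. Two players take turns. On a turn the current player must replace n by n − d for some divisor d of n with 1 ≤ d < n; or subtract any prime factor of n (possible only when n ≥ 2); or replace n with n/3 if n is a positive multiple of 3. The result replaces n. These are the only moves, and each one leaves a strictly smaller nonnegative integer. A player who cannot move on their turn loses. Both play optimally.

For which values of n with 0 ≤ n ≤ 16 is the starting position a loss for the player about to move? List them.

0, 1, 4, 9, 14

Positions with no move are L. A position that does have a move is losing for the player to move precisely when every available move leads to a winning position for the opponent. Fill in the labels:
n=0: no move → L
n=1: no move → L
n=2: reaches L-position 0 → W
n=3: reaches L-position 0 → W
n=4: only reaches 2(W), 3(W), all W → L
n=5: reaches L-position 0 → W
n=6: reaches L-position 4 → W
n=7: reaches L-position 0 → W
n=8: reaches L-position 4 → W
n=9: only reaches 3(W), 6(W), 8(W), all W → L
n=10: reaches L-position 9 → W
n=11: reaches L-position 0 → W
n=12: reaches L-position 4 → W
n=13: reaches L-position 0 → W
n=14: only reaches 7(W), 12(W), 13(W), all W → L
n=15: reaches L-position 14 → W
n=16: reaches L-position 14 → W
Reading off the rows marked L gives the requested list; there are 5 such values of n.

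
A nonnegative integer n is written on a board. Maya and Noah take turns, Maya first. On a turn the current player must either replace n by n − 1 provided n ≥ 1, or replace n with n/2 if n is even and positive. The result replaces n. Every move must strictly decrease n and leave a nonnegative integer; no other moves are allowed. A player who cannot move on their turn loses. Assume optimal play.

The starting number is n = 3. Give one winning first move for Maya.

Label each position W (a win for the player to move) or L (a loss). A position with no legal move is L; any other position is W exactly when some move reaches an L, and L when every move reaches a W.
n=0: no move → L
n=1: reaches L-position 0 → W
n=2: only reaches 1(W), which is W → L
n=3: reaches L-position 2 → W
From 3, the L positions reachable in one move are: 2.

Move to 2.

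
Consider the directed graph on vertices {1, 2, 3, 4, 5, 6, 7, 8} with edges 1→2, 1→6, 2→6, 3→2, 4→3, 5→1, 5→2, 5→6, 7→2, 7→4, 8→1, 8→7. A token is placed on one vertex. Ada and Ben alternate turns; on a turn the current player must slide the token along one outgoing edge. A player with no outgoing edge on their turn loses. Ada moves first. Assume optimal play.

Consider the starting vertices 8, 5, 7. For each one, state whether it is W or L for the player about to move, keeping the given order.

8: W, 5: W, 7: L

Build the W/L table. Terminal = L. A non-terminal position is W if it has a move to some L; otherwise it is L.
Every edge goes from a vertex to one that appears earlier in the order 6, 2, 1, 5, 3, 4, 7, 8, so processing vertices in that order labels each vertex after all of its successors.
6: no outgoing edge → L
2: →6(L), so W
1: →6(L), so W
5: →6(L), so W
3: →2(W) only, which is W, so L
4: →3(L), so W
7: →4(W), 2(W) — all W, so L
8: →7(L), so W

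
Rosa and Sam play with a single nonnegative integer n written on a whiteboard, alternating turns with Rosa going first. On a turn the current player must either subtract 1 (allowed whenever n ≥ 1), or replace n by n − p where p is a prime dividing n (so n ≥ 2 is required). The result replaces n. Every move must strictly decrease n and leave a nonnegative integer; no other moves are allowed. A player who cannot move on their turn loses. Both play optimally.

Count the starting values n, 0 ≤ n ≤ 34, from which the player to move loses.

Label each position W (a win for the player to move) or L (a loss). A position with no legal move is L; any other position is W exactly when some move reaches an L, and L when every move reaches a W.
n=0: no move → L
n=1: reaches L-position 0 → W
n=2: reaches L-position 0 → W
n=3: reaches L-position 0 → W
n=4: only reaches 2(W), 3(W), all W → L
n=5: reaches L-position 0 → W
n=6: reaches L-position 4 → W
n=7: reaches L-position 0 → W
n=8: only reaches 6(W), 7(W), all W → L
n=9: reaches L-position 8 → W
n=10: reaches L-position 8 → W
n=11: reaches L-position 0 → W
n=12: only reaches 9(W), 10(W), 11(W), all W → L
n=13: reaches L-position 0 → W
n=14: reaches L-position 12 → W
n=15: reaches L-position 12 → W
n=16: only reaches 14(W), 15(W), all W → L
n=17: reaches L-position 0 → W
n=18: reaches L-position 16 → W
n=19: reaches L-position 0 → W
n=20: only reaches 15(W), 18(W), 19(W), all W → L
n=21: reaches L-position 20 → W
n=22: reaches L-position 20 → W
n=23: reaches L-position 0 → W
n=24: only reaches 21(W), 22(W), 23(W), all W → L
n=25: reaches L-position 20 → W
n=26: reaches L-position 24 → W
n=27: reaches L-position 24 → W
n=28: only reaches 21(W), 26(W), 27(W), all W → L
n=29: reaches L-position 0 → W
n=30: reaches L-position 28 → W
n=31: reaches L-position 0 → W
n=32: only reaches 30(W), 31(W), all W → L
n=33: reaches L-position 32 → W
n=34: reaches L-position 32 → W
L entries with 0 ≤ n ≤ 34: n = 0, 4, 8, 12, 16, 20, 24, 28, 32; that makes 9.

9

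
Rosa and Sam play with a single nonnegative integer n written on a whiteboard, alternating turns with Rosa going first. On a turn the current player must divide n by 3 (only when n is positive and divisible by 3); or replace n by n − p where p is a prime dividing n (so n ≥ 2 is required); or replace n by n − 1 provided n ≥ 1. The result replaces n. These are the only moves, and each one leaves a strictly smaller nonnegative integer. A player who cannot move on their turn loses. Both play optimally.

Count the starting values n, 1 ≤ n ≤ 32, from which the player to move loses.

8

Classify positions by backward induction: terminal positions (no move available) are L. From any other position, the mover wins iff some move reaches an L.
n=0: no move → L
n=1: can move to 0, which is L ⇒ W
n=2: can move to 0, which is L ⇒ W
n=3: can move to 0, which is L ⇒ W
n=4: moves to 2(W), 3(W); every one is W ⇒ L
n=5: can move to 0, which is L ⇒ W
n=6: can move to 4, which is L ⇒ W
n=7: can move to 0, which is L ⇒ W
n=8: moves to 6(W), 7(W); every one is W ⇒ L
n=9: can move to 8, which is L ⇒ W
n=10: can move to 8, which is L ⇒ W
n=11: can move to 0, which is L ⇒ W
n=12: can move to 4, which is L ⇒ W
n=13: can move to 0, which is L ⇒ W
n=14: moves to 7(W), 12(W), 13(W); every one is W ⇒ L
n=15: can move to 14, which is L ⇒ W
n=16: can move to 14, which is L ⇒ W
n=17: can move to 0, which is L ⇒ W
n=18: moves to 6(W), 15(W), 16(W), 17(W); every one is W ⇒ L
n=19: can move to 0, which is L ⇒ W
n=20: can move to 18, which is L ⇒ W
n=21: can move to 14, which is L ⇒ W
n=22: moves to 11(W), 20(W), 21(W); every one is W ⇒ L
n=23: can move to 0, which is L ⇒ W
n=24: can move to 8, which is L ⇒ W
n=25: moves to 20(W), 24(W); every one is W ⇒ L
n=26: can move to 25, which is L ⇒ W
n=27: moves to 9(W), 24(W), 26(W); every one is W ⇒ L
n=28: can move to 27, which is L ⇒ W
n=29: can move to 0, which is L ⇒ W
n=30: can move to 25, which is L ⇒ W
n=31: can move to 0, which is L ⇒ W
n=32: moves to 30(W), 31(W); every one is W ⇒ L
L entries with 1 ≤ n ≤ 32 (n=0 is outside the asked range and is not counted): n = 4, 8, 14, 18, 22, 25, 27, 32; that makes 8.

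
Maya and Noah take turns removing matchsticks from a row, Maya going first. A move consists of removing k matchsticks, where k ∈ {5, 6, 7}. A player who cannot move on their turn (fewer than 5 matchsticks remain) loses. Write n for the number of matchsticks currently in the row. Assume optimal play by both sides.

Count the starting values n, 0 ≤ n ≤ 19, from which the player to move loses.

10

Use the standard recursion: the mover loses at a terminal position; elsewhere, the mover wins exactly when some move hands the opponent an L position.
n=0: no move → L
n=1: no move → L
n=2: no move → L
n=3: no move → L
n=4: no move → L
n=5: →0(L), so W
n=6: →1(L), so W
n=7: →2(L), so W
n=8: →3(L), so W
n=9: →4(L), so W
n=10: →4(L), so W
n=11: →4(L), so W
n=12: →7(W), 6(W), 5(W) — all W, so L
n=13: →8(W), 7(W), 6(W) — all W, so L
n=14: →9(W), 8(W), 7(W) — all W, so L
n=15: →10(W), 9(W), 8(W) — all W, so L
n=16: →11(W), 10(W), 9(W) — all W, so L
n=17: →12(L), so W
n=18: →13(L), so W
n=19: →14(L), so W
L entries with 0 ≤ n ≤ 19: n = 0, 1, 2, 3, 4, 12, 13, 14, 15, 16; that makes 10.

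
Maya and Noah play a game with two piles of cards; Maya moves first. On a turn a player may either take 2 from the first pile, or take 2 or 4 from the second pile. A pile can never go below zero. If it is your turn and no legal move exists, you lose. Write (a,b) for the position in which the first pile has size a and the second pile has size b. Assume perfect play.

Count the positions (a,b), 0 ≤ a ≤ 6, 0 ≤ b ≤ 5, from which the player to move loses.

14

Classify positions by backward induction: terminal positions (no move available) are L. From any other position, the mover wins iff some move reaches an L.
Every move lowers a or b (never raises either), so fill the grid row by row in increasing a, and left to right within a row: each cell's successors are then already labelled.
      b=0  b=1  b=2  b=3  b=4  b=5
a=0:    L    L    W    W    W    W
a=1:    L    L    W    W    W    W
a=2:    W    W    L    L    W    W
a=3:    W    W    L    L    W    W
a=4:    L    L    W    W    W    W
a=5:    L    L    W    W    W    W
a=6:    W    W    L    L    W    W
Cells with no legal move (terminal, hence L): (0,0), (0,1), (1,0), (1,1).
The remaining L cells, each justified by listing all of its moves:
(2,2): only reaches (0,2)(W), (2,0)(W), all W → L
(2,3): only reaches (0,3)(W), (2,1)(W), all W → L
(3,2): only reaches (1,2)(W), (3,0)(W), all W → L
(3,3): only reaches (1,3)(W), (3,1)(W), all W → L
(4,0): only reaches (2,0)(W), which is W → L
(4,1): only reaches (2,1)(W), which is W → L
(5,0): only reaches (3,0)(W), which is W → L
(5,1): only reaches (3,1)(W), which is W → L
(6,2): only reaches (4,2)(W), (6,0)(W), all W → L
(6,3): only reaches (4,3)(W), (6,1)(W), all W → L
Every other cell has at least one move into one of the L cells above, so it is W.
L cells per row: a=0: 2, a=1: 2, a=2: 2, a=3: 2, a=4: 2, a=5: 2, a=6: 2; total 14.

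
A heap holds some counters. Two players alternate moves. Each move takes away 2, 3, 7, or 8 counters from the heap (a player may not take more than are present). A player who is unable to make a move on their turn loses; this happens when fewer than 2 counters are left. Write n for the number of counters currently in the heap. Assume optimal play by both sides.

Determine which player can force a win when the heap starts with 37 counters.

The first player wins.

Classify positions by backward induction: terminal positions (no move available) are L. From any other position, the mover wins iff some move reaches an L.
n=0: no move → L
n=1: no move → L
n=2: can move to 0, which is L ⇒ W
n=3: can move to 1, which is L ⇒ W
n=4: can move to 1, which is L ⇒ W
n=5: moves to 3(W), 2(W); every one is W ⇒ L
n=6: moves to 4(W), 3(W); every one is W ⇒ L
n=7: can move to 5, which is L ⇒ W
n=8: can move to 6, which is L ⇒ W
n=9: can move to 6, which is L ⇒ W
n=10: moves to 8(W), 7(W), 3(W), 2(W); every one is W ⇒ L
n=11: moves to 9(W), 8(W), 4(W), 3(W); every one is W ⇒ L
n=12: can move to 10, which is L ⇒ W
n=13: can move to 11, which is L ⇒ W
n=14: can move to 11, which is L ⇒ W
n=15: moves to 13(W), 12(W), 8(W), 7(W); every one is W ⇒ L
n=16: moves to 14(W), 13(W), 9(W), 8(W); every one is W ⇒ L
n=17: can move to 15, which is L ⇒ W
n=18: can move to 16, which is L ⇒ W
n=19: can move to 16, which is L ⇒ W
n=20: moves to 18(W), 17(W), 13(W), 12(W); every one is W ⇒ L
n=21: moves to 19(W), 18(W), 14(W), 13(W); every one is W ⇒ L
n=22: can move to 20, which is L ⇒ W
n=23: can move to 21, which is L ⇒ W
n=24: can move to 21, which is L ⇒ W
n=25: moves to 23(W), 22(W), 18(W), 17(W); every one is W ⇒ L
n=26: moves to 24(W), 23(W), 19(W), 18(W); every one is W ⇒ L
n=27: can move to 25, which is L ⇒ W
n=28: can move to 26, which is L ⇒ W
n=29: can move to 26, which is L ⇒ W
n=30: moves to 28(W), 27(W), 23(W), 22(W); every one is W ⇒ L
n=31: moves to 29(W), 28(W), 24(W), 23(W); every one is W ⇒ L
n=32: can move to 30, which is L ⇒ W
n=33: can move to 31, which is L ⇒ W
n=34: can move to 31, which is L ⇒ W
n=35: moves to 33(W), 32(W), 28(W), 27(W); every one is W ⇒ L
n=36: moves to 34(W), 33(W), 29(W), 28(W); every one is W ⇒ L
n=37: can move to 35, which is L ⇒ W
From 37 the player to move can remove 2, leaving 35, reaching an L position.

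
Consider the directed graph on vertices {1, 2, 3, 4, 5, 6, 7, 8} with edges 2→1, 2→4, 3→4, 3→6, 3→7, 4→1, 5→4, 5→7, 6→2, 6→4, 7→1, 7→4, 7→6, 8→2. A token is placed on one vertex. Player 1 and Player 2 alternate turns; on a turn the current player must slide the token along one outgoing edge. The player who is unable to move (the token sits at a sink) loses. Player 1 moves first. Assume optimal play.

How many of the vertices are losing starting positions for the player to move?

4

Build the W/L table. Terminal = L. A non-terminal position is W if it has a move to some L; otherwise it is L.
Every edge goes from a vertex to one that appears earlier in the order 1, 4, 2, 6, 7, 3, 8, 5, so processing vertices in that order labels each vertex after all of its successors.
1: no outgoing edge → L
4: reaches L-position 1 → W
2: reaches L-position 1 → W
6: only reaches 2(W), 4(W), all W → L
7: reaches L-position 6 → W
3: reaches L-position 6 → W
8: only reaches 2(W), which is W → L
5: only reaches 7(W), 4(W), all W → L
The L vertices are 1, 5, 6, 8; that is 4 in all.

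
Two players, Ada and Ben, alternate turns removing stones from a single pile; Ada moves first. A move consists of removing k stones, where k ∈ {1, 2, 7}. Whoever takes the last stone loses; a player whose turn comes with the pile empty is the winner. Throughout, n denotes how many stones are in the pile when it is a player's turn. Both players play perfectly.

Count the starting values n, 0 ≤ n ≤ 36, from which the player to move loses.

Use the standard recursion: the mover wins at a terminal position; elsewhere, the mover wins exactly when some move hands the opponent an L position.
n=0: no move; the opponent has just taken the last stone and therefore loses → W
n=1: →0(W) only, which is W, so L
n=2: →1(L), so W
n=3: →1(L), so W
n=4: →3(W), 2(W) — all W, so L
n=5: →4(L), so W
n=6: →4(L), so W
n=7: →6(W), 5(W), 0(W) — all W, so L
n=8: →7(L), so W
n=9: →7(L), so W
n=10: →9(W), 8(W), 3(W) — all W, so L
n=11: →10(L), so W
n=12: →10(L), so W
n=13: →12(W), 11(W), 6(W) — all W, so L
n=14: →13(L), so W
n=15: →13(L), so W
n=16: →15(W), 14(W), 9(W) — all W, so L
n=17: →16(L), so W
n=18: →16(L), so W
n=19: →18(W), 17(W), 12(W) — all W, so L
n=20: →19(L), so W
n=21: →19(L), so W
n=22: →21(W), 20(W), 15(W) — all W, so L
n=23: →22(L), so W
n=24: →22(L), so W
n=25: →24(W), 23(W), 18(W) — all W, so L
n=26: →25(L), so W
n=27: →25(L), so W
n=28: →27(W), 26(W), 21(W) — all W, so L
n=29: →28(L), so W
n=30: →28(L), so W
n=31: →30(W), 29(W), 24(W) — all W, so L
n=32: →31(L), so W
n=33: →31(L), so W
n=34: →33(W), 32(W), 27(W) — all W, so L
n=35: →34(L), so W
n=36: →34(L), so W
L entries with 0 ≤ n ≤ 36: n = 1, 4, 7, 10, 13, 16, 19, 22, 25, 28, 31, 34; that makes 12.

12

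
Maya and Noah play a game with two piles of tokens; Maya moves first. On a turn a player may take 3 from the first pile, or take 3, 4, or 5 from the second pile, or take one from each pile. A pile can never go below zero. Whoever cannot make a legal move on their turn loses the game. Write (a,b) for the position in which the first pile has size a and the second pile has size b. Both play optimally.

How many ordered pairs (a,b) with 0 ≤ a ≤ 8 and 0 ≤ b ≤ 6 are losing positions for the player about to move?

20

Use the standard recursion: the mover loses at a terminal position; elsewhere, the mover wins exactly when some move hands the opponent an L position.
Every move lowers a or b (never raises either), so fill the grid row by row in increasing a, and left to right within a row: each cell's successors are then already labelled.
      b=0  b=1  b=2  b=3  b=4  b=5  b=6
a=0:    L    L    L    W    W    W    W
a=1:    L    W    W    W    W    W    L
a=2:    L    W    L    W    W    W    W
a=3:    W    W    W    W    L    L    L
a=4:    W    L    L    L    W    W    W
a=5:    W    L    W    W    W    W    W
a=6:    L    L    W    W    W    W    W
a=7:    L    W    W    W    W    W    L
a=8:    L    W    L    W    W    W    W
Cells with no legal move (terminal, hence L): (0,0), (0,1), (0,2), (1,0), (2,0).
The remaining L cells, each justified by listing all of its moves:
(1,6): L (options (1,3)(W), (1,2)(W), (1,1)(W), (0,5)(W) are all W)
(2,2): L (sole option (1,1)(W) is W)
(3,4): L (options (0,4)(W), (3,1)(W), (3,0)(W), (2,3)(W) are all W)
(3,5): L (options (0,5)(W), (3,2)(W), (3,1)(W), (3,0)(W), (2,4)(W) are all W)
(3,6): L (options (0,6)(W), (3,3)(W), (3,2)(W), (3,1)(W), (2,5)(W) are all W)
(4,1): L (options (1,1)(W), (3,0)(W) are all W)
(4,2): L (options (1,2)(W), (3,1)(W) are all W)
(4,3): L (options (1,3)(W), (4,0)(W), (3,2)(W) are all W)
(5,1): L (options (2,1)(W), (4,0)(W) are all W)
(6,0): L (sole option (3,0)(W) is W)
(6,1): L (options (3,1)(W), (5,0)(W) are all W)
(7,0): L (sole option (4,0)(W) is W)
(7,6): L (options (4,6)(W), (7,3)(W), (7,2)(W), (7,1)(W), (6,5)(W) are all W)
(8,0): L (sole option (5,0)(W) is W)
(8,2): L (options (5,2)(W), (7,1)(W) are all W)
Every other cell has at least one move into one of the L cells above, so it is W.
L cells per row: a=0: 3, a=1: 2, a=2: 2, a=3: 3, a=4: 3, a=5: 1, a=6: 2, a=7: 2, a=8: 2; total 20.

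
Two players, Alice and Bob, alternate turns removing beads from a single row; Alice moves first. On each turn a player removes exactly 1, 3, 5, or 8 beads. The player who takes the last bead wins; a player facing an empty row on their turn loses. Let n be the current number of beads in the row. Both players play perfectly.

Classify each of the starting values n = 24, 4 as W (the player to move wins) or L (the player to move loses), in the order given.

24: W, 4: L

Compute win/loss labels from the base case upward. A position with no move is L. Any other position is W if it can reach an L in one move, else L.
n=0: no move → L
n=1: can move to 0, which is L ⇒ W
n=2: the only move is to 1(W), a W ⇒ L
n=3: can move to 2, which is L ⇒ W
n=4: moves to 3(W), 1(W); every one is W ⇒ L
n=5: can move to 4, which is L ⇒ W
n=6: moves to 5(W), 3(W), 1(W); every one is W ⇒ L
n=7: can move to 6, which is L ⇒ W
n=8: can move to 0, which is L ⇒ W
n=9: can move to 6, which is L ⇒ W
n=10: can move to 2, which is L ⇒ W
n=11: can move to 6, which is L ⇒ W
n=12: can move to 4, which is L ⇒ W
n=13: moves to 12(W), 10(W), 8(W), 5(W); every one is W ⇒ L
n=14: can move to 13, which is L ⇒ W
n=15: moves to 14(W), 12(W), 10(W), 7(W); every one is W ⇒ L
n=16: can move to 15, which is L ⇒ W
n=17: moves to 16(W), 14(W), 12(W), 9(W); every one is W ⇒ L
n=18: can move to 17, which is L ⇒ W
n=19: moves to 18(W), 16(W), 14(W), 11(W); every one is W ⇒ L
n=20: can move to 19, which is L ⇒ W
n=21: can move to 13, which is L ⇒ W
n=22: can move to 19, which is L ⇒ W
n=23: can move to 15, which is L ⇒ W
n=24: can move to 19, which is L ⇒ W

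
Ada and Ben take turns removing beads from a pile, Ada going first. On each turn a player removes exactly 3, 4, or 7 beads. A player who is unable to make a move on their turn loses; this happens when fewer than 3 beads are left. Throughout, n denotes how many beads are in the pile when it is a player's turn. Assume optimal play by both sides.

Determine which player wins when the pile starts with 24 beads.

Work bottom-up. With no move the player to move loses. Otherwise the position is W if at least one move leads to an L position for the opponent, and L if every move leads to a W.
n=0: no move → L
n=1: no move → L
n=2: no move → L
n=3: reaches L-position 0 → W
n=4: reaches L-position 1 → W
n=5: reaches L-position 2 → W
n=6: reaches L-position 2 → W
n=7: reaches L-position 0 → W
n=8: reaches L-position 1 → W
n=9: reaches L-position 2 → W
n=10: only reaches 7(W), 6(W), 3(W), all W → L
n=11: only reaches 8(W), 7(W), 4(W), all W → L
n=12: only reaches 9(W), 8(W), 5(W), all W → L
n=13: reaches L-position 10 → W
n=14: reaches L-position 11 → W
n=15: reaches L-position 12 → W
n=16: reaches L-position 12 → W
n=17: reaches L-position 10 → W
n=18: reaches L-position 11 → W
n=19: reaches L-position 12 → W
n=20: only reaches 17(W), 16(W), 13(W), all W → L
n=21: only reaches 18(W), 17(W), 14(W), all W → L
n=22: only reaches 19(W), 18(W), 15(W), all W → L
n=23: reaches L-position 20 → W
n=24: reaches L-position 21 → W
The starting position 24 is W: Ada should remove 3, leaving 21, handing over an L position.

Ada wins.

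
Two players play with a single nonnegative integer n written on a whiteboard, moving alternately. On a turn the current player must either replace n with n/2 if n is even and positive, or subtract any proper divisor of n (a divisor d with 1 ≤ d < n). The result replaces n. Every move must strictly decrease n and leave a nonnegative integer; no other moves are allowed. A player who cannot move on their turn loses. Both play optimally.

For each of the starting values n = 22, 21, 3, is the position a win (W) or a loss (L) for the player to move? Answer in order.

Positions with no move are L. A position that does have a move is losing for the player to move precisely when every available move leads to a winning position for the opponent. Fill in the labels:
n=0: no move → L
n=1: no move → L
n=2: W (go to 1, an L position)
n=3: L (sole option 2(W) is W)
n=4: W (go to 3, an L position)
n=5: L (sole option 4(W) is W)
n=6: W (go to 3, an L position)
n=7: L (sole option 6(W) is W)
n=8: W (go to 7, an L position)
n=9: L (options 6(W), 8(W) are all W)
n=10: W (go to 5, an L position)
n=11: L (sole option 10(W) is W)
n=12: W (go to 9, an L position)
n=13: L (sole option 12(W) is W)
n=14: W (go to 7, an L position)
n=15: L (options 10(W), 12(W), 14(W) are all W)
n=16: W (go to 15, an L position)
n=17: L (sole option 16(W) is W)
n=18: W (go to 9, an L position)
n=19: L (sole option 18(W) is W)
n=20: W (go to 15, an L position)
n=21: L (options 14(W), 18(W), 20(W) are all W)
n=22: W (go to 11, an L position)

22: W, 21: L, 3: L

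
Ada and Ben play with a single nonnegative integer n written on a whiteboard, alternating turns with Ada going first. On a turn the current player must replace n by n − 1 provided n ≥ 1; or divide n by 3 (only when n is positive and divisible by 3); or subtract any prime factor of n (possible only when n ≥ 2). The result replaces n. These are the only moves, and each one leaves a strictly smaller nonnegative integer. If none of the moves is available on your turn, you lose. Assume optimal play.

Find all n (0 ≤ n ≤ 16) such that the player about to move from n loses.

Use the standard recursion: the mover loses at a terminal position; elsewhere, the mover wins exactly when some move hands the opponent an L position.
n=0: no move → L
n=1: W (go to 0, an L position)
n=2: W (go to 0, an L position)
n=3: W (go to 0, an L position)
n=4: L (options 2(W), 3(W) are all W)
n=5: W (go to 0, an L position)
n=6: W (go to 4, an L position)
n=7: W (go to 0, an L position)
n=8: L (options 6(W), 7(W) are all W)
n=9: W (go to 8, an L position)
n=10: W (go to 8, an L position)
n=11: W (go to 0, an L position)
n=12: W (go to 4, an L position)
n=13: W (go to 0, an L position)
n=14: L (options 7(W), 12(W), 13(W) are all W)
n=15: W (go to 14, an L position)
n=16: W (go to 14, an L position)
The losing starting values of n are exactly the entries labelled L in this table (4 of them).

0, 4, 8, 14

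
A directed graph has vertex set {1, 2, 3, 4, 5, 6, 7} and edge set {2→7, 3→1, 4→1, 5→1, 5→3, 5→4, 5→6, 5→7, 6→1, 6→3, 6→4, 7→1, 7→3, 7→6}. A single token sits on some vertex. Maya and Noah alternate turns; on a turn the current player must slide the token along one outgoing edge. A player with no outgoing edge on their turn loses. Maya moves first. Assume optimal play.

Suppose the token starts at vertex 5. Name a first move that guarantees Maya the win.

Move to 1.

Build the W/L table. Terminal = L. A non-terminal position is W if it has a move to some L; otherwise it is L.
Every edge goes from a vertex to one that appears earlier in the order 1, 4, 3, 6, 7, 5, 2, so processing vertices in that order labels each vertex after all of its successors.
1: no outgoing edge → L
4: reaches L-position 1 → W
3: reaches L-position 1 → W
6: reaches L-position 1 → W
7: reaches L-position 1 → W
5: reaches L-position 1 → W
2: only reaches 7(W), which is W → L
From 5, the L positions reachable in one move are: 1.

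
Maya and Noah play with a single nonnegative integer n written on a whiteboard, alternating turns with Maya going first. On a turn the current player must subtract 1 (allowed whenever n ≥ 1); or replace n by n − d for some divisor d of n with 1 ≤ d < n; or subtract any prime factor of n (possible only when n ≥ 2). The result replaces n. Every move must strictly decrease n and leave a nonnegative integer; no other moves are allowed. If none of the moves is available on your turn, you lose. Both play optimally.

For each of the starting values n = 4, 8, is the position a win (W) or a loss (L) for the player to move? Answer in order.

Label each position W (a win for the player to move) or L (a loss). A position with no legal move is L; any other position is W exactly when some move reaches an L, and L when every move reaches a W.
n=0: no move → L
n=1: W (go to 0, an L position)
n=2: W (go to 0, an L position)
n=3: W (go to 0, an L position)
n=4: L (options 2(W), 3(W) are all W)
n=5: W (go to 0, an L position)
n=6: W (go to 4, an L position)
n=7: W (go to 0, an L position)
n=8: W (go to 4, an L position)

4: L, 8: W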